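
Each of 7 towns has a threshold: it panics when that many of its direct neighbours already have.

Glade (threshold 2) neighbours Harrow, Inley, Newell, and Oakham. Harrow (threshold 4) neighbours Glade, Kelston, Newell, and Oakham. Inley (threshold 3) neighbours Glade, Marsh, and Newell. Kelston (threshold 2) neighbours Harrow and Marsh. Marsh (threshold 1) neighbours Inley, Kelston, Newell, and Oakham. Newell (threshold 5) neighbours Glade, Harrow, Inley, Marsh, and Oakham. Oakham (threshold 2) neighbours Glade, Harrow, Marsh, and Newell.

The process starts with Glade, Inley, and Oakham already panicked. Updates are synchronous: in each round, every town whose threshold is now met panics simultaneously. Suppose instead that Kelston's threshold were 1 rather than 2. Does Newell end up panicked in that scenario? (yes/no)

no

With Kelston's threshold at 1:
Round 1 — Glade, Inley, Oakham panic (initial).
Round 2 — checking thresholds:
  Harrow: 2 of 4 neighbours < 4, below threshold.
  Marsh: 2 of 4 neighbours ≥ 1, panics.
  Newell: 3 of 5 neighbours < 5, below threshold.
Round 3 — checking thresholds:
  Harrow: 2 of 4 neighbours < 4, below threshold.
  Kelston: 1 of 2 neighbours ≥ 1, panics.
  Newell: 4 of 5 neighbours < 5, below threshold.
Round 4 — no new panics; cascade stops.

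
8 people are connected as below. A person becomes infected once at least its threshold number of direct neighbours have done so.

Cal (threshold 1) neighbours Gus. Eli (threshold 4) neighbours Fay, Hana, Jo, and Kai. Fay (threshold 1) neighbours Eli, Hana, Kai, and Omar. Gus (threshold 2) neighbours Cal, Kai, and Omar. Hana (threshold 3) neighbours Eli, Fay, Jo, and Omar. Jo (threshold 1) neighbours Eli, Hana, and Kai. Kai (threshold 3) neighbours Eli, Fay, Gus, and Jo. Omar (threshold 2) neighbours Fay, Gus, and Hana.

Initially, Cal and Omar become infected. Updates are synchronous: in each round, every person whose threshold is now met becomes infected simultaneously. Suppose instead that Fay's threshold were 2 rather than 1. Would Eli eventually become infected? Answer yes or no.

no

With Fay's threshold at 2:
Round 1 — Cal, Omar become infected (initial).
Round 2 — checking thresholds:
  Fay: 1 of 4 neighbours < 2, holds.
  Gus: 2 of 3 neighbours ≥ 2, becomes infected.
  Hana: 1 of 4 neighbours < 3, holds.
Round 3 — no new infections; cascade stops.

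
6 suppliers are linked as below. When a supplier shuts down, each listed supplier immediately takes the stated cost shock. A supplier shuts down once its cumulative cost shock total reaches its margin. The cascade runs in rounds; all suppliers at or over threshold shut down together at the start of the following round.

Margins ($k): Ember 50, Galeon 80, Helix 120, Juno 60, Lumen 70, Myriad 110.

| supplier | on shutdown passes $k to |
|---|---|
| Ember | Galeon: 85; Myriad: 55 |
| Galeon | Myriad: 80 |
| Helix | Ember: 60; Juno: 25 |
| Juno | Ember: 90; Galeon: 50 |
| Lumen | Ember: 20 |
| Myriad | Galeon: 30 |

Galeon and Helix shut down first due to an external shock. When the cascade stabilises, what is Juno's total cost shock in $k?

25

Round 1 — Galeon, Helix shut down (initial).
  Ember: +60 → 60 ≥ 50
  Juno: +25 → 25 < 60
  Myriad: +80 → 80 < 110
Round 2 — Ember shuts down.
  Myriad: +55 → 135 ≥ 110
Round 3 — Myriad shuts down.
No further shutdowns.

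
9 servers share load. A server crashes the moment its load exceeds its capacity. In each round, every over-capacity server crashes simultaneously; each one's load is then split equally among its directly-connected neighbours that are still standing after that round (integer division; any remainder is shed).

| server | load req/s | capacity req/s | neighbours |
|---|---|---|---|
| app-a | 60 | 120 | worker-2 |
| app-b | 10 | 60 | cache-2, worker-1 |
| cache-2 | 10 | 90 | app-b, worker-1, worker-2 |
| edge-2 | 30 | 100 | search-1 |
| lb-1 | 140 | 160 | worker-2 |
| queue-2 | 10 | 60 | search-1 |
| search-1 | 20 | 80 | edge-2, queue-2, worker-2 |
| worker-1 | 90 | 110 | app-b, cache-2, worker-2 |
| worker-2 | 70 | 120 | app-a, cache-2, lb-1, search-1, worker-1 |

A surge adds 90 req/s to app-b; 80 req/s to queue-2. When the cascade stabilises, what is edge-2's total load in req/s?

Round 1 — app-b at 100 > 60; queue-2 at 90 > 60. app-b, queue-2 crash.
  app-b sheds 100 req/s to cache-2, worker-1: 50 each.
    cache-2: 10+50 = 60 ≤ 90
    worker-1: 90+50 = 140 > 110
  queue-2 sheds 90 req/s to search-1: 90 each.
    search-1: 20+90 = 110 > 80
Round 2 — search-1, worker-1 crash.
  search-1 sheds 110 req/s to edge-2, worker-2: 55 each.
    edge-2: 30+55 = 85 ≤ 100
    worker-2: 70+55 = 125 > 120
  worker-1 sheds 140 req/s to cache-2, worker-2: 70 each.
    cache-2: 60+70 = 130 > 90
    worker-2: 125+70 = 195 > 120
Round 3 — cache-2, worker-2 crash.
  cache-2 sheds 130 req/s: no online neighbours, lost.
  worker-2 sheds 195 req/s to app-a, lb-1: 97 each (1 lost).
    app-a: 60+97 = 157 > 120
    lb-1: 140+97 = 237 > 160
Round 4 — app-a, lb-1 crash.
  app-a sheds 157 req/s: no online neighbours, lost.
  lb-1 sheds 237 req/s: no online neighbours, lost.
No further crashes.

85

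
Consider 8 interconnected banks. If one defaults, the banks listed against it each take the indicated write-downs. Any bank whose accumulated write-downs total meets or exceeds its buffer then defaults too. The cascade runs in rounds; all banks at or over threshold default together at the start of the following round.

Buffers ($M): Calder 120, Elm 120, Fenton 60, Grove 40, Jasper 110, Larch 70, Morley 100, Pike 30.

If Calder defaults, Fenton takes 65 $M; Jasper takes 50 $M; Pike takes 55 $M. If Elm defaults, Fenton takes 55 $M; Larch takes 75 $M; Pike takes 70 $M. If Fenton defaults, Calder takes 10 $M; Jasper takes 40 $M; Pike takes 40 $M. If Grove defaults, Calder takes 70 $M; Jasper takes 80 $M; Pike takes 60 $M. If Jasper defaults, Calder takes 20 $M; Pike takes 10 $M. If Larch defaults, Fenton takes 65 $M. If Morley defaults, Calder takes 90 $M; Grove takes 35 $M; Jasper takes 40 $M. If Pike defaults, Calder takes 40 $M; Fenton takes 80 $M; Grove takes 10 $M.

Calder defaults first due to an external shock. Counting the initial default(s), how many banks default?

Round 1 — Calder defaults (initial).
  Fenton: +65 → 65 ≥ 60
  Jasper: +50 → 50 < 110
  Pike: +55 → 55 ≥ 30
Round 2 — Fenton, Pike default.
  Grove: +10 → 10 < 40
  Jasper: +40 → 90 < 110
No further defaults.

3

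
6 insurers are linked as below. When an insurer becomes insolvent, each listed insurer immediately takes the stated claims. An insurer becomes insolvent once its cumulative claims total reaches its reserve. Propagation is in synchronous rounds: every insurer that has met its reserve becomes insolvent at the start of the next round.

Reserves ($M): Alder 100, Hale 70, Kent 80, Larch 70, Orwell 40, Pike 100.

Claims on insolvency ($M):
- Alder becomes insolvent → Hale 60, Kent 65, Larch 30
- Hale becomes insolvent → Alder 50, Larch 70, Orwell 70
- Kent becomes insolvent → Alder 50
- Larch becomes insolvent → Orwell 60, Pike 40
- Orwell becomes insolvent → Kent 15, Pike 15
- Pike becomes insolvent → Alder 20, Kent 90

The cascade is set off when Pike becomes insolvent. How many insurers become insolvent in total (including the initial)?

Round 1 — Pike becomes insolvent (initial).
  Alder: +20 → 20 < 100
  Kent: +90 → 90 ≥ 80
Round 2 — Kent becomes insolvent.
  Alder: +50 → 70 < 100
No further insolvencies.

2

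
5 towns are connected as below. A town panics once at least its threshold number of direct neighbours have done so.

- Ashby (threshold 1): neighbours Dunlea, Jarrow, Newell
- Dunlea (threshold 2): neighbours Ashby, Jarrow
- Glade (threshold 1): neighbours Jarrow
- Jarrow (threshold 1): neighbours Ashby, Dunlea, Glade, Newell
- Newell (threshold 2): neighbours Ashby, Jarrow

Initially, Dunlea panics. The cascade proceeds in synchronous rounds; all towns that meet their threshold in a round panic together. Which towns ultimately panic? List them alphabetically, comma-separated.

Ashby, Dunlea, Glade, Jarrow, Newell

Round 1 — Dunlea panics (initial).
Round 2 — checking thresholds:
  Ashby: 1 of 3 neighbours ≥ 1, panics.
  Jarrow: 1 of 4 neighbours ≥ 1, panics.
Round 3 — checking thresholds:
  Glade: 1 of 1 neighbours ≥ 1, panics.
  Newell: 2 of 2 neighbours ≥ 2, panics.
Round 4 — no new panics; cascade stops.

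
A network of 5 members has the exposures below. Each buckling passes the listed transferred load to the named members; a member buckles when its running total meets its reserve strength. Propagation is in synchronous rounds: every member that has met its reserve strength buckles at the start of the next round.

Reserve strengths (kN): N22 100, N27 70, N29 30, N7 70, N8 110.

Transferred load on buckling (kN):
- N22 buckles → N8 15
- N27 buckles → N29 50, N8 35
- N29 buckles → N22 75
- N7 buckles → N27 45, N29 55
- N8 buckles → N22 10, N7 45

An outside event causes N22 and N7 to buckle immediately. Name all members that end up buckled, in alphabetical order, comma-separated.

Round 1 — N22, N7 buckle (initial).
  N27: +45 → 45 < 70
  N29: +55 → 55 ≥ 30
  N8: +15 → 15 < 110
Round 2 — N29 buckles.
No further bucklings.

N22, N29, N7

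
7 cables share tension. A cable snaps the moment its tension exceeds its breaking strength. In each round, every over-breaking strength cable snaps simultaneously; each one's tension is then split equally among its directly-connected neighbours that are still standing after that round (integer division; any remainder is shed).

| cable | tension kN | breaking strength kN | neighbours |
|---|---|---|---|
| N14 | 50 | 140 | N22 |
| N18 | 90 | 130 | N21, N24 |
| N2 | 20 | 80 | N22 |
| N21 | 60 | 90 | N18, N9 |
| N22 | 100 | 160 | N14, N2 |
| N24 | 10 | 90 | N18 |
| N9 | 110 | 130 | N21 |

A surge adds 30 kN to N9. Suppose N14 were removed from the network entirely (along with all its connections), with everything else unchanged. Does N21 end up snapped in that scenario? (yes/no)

With N14 removed:
Round 1 — N9 at 140 > 130. N9 snaps.
  N9 sheds 140 kN to N21: 140 each.
    N21: 60+140 = 200 > 90
Round 2 — N21 snaps.
  N21 sheds 200 kN to N18: 200 each.
    N18: 90+200 = 290 > 130
Round 3 — N18 snaps.
  N18 sheds 290 kN to N24: 290 each.
    N24: 10+290 = 300 > 90
Round 4 — N24 snaps.
  N24 sheds 300 kN: no online neighbours, lost.
No further breaks.

yes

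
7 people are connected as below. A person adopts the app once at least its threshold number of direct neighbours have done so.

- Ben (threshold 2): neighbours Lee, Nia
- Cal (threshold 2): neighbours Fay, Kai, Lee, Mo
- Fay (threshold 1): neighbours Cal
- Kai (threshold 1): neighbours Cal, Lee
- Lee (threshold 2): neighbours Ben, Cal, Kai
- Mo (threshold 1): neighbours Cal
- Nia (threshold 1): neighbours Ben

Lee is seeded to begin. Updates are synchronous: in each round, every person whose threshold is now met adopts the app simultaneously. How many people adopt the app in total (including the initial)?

5

Round 1 — Lee adopts the app (initial).
Round 2 — checking thresholds:
  Ben: 1 of 2 neighbours < 2, below threshold.
  Cal: 1 of 4 neighbours < 2, below threshold.
  Kai: 1 of 2 neighbours ≥ 1, adopts the app.
Round 3 — checking thresholds:
  Ben: 1 of 2 neighbours < 2, below threshold.
  Cal: 2 of 4 neighbours ≥ 2, adopts the app.
Round 4 — checking thresholds:
  Ben: 1 of 2 neighbours < 2, below threshold.
  Fay: 1 of 1 neighbours ≥ 1, adopts the app.
  Mo: 1 of 1 neighbours ≥ 1, adopts the app.
Round 5 — no new adoptions; cascade stops.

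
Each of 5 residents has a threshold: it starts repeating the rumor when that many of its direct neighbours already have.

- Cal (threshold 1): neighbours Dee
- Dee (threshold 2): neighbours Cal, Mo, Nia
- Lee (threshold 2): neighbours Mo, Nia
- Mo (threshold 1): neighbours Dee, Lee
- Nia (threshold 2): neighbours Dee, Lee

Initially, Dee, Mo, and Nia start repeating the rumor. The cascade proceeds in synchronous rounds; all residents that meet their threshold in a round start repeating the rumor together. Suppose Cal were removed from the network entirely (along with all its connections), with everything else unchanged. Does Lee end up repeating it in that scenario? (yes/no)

yes

With Cal removed:
Round 1 — Dee, Mo, Nia start repeating the rumor (initial).
Round 2 — checking thresholds:
  Lee: 2 of 2 neighbours ≥ 2, starts repeating the rumor.
Round 3 — no new spreads; cascade stops.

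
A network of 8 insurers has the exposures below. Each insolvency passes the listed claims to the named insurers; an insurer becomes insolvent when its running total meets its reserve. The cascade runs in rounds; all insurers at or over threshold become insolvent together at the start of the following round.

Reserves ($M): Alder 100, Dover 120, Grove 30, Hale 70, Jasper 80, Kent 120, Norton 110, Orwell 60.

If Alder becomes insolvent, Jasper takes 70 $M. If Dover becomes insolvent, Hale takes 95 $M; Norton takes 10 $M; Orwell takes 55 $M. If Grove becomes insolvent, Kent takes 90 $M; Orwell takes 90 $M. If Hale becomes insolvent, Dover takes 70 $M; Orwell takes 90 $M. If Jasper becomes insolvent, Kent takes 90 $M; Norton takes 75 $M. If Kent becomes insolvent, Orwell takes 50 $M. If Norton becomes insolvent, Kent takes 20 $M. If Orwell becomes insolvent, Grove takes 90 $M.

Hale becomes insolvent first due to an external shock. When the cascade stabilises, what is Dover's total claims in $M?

70

Round 1 — Hale becomes insolvent (initial).
  Dover: +70 → 70 < 120
  Orwell: +90 → 90 ≥ 60
Round 2 — Orwell becomes insolvent.
  Grove: +90 → 90 ≥ 30
Round 3 — Grove becomes insolvent.
  Kent: +90 → 90 < 120
No further insolvencies.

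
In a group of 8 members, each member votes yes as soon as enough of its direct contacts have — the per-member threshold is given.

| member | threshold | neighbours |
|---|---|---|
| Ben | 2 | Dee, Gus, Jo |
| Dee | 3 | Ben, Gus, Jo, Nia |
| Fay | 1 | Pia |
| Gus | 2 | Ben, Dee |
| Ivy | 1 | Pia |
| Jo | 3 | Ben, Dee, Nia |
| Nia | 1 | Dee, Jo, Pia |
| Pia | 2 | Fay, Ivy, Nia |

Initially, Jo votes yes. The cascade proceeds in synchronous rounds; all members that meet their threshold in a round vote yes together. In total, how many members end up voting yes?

2

Round 1 — Jo votes yes (initial).
Round 2 — checking thresholds:
  Ben: 1 of 3 neighbours < 2, not yet.
  Dee: 1 of 4 neighbours < 3, not yet.
  Nia: 1 of 3 neighbours ≥ 1, votes yes.
Round 3 — no new yes votes; cascade stops.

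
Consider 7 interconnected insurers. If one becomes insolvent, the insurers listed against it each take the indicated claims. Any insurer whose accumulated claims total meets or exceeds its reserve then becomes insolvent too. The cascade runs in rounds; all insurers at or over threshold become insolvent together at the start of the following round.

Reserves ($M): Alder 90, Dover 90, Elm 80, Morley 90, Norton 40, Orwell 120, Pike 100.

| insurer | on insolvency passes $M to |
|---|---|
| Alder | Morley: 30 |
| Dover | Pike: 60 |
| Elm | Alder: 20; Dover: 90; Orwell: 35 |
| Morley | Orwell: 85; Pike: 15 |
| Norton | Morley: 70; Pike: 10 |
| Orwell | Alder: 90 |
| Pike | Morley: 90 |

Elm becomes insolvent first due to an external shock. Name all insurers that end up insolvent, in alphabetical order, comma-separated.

Dover, Elm

Round 1 — Elm becomes insolvent (initial).
  Alder: +20 → 20 < 90
  Dover: +90 → 90 ≥ 90
  Orwell: +35 → 35 < 120
Round 2 — Dover becomes insolvent.
  Pike: +60 → 60 < 100
No further insolvencies.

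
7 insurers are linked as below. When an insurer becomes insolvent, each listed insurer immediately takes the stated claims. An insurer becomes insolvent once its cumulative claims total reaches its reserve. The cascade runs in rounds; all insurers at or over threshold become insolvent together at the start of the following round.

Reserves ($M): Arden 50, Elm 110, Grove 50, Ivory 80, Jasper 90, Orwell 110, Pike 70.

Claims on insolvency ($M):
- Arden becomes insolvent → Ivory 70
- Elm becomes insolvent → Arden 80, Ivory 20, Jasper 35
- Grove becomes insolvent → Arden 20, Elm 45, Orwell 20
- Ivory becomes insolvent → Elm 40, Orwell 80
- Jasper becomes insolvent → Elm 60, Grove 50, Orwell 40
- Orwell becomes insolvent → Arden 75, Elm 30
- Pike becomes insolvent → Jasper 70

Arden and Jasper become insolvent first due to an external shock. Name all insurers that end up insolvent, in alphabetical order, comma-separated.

Arden, Grove, Jasper

Round 1 — Arden, Jasper become insolvent (initial).
  Elm: +60 → 60 < 110
  Grove: +50 → 50 ≥ 50
  Ivory: +70 → 70 < 80
  Orwell: +40 → 40 < 110
Round 2 — Grove becomes insolvent.
  Elm: +45 → 105 < 110
  Orwell: +20 → 60 < 110
No further insolvencies.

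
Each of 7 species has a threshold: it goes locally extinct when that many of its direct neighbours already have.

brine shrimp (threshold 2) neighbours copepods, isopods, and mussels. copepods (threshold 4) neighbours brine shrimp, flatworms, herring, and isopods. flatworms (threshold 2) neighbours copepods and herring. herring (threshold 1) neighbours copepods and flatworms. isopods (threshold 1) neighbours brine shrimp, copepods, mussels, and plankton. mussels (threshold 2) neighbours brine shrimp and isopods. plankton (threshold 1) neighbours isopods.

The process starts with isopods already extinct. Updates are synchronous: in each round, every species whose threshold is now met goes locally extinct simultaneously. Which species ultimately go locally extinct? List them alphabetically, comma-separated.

Round 1 — isopods goes locally extinct (initial).
Round 2 — checking thresholds:
  brine shrimp: 1 of 3 neighbours < 2, holds.
  copepods: 1 of 4 neighbours < 4, holds.
  mussels: 1 of 2 neighbours < 2, holds.
  plankton: 1 of 1 neighbours ≥ 1, goes locally extinct.
Round 3 — no new extinctions; cascade stops.

isopods, plankton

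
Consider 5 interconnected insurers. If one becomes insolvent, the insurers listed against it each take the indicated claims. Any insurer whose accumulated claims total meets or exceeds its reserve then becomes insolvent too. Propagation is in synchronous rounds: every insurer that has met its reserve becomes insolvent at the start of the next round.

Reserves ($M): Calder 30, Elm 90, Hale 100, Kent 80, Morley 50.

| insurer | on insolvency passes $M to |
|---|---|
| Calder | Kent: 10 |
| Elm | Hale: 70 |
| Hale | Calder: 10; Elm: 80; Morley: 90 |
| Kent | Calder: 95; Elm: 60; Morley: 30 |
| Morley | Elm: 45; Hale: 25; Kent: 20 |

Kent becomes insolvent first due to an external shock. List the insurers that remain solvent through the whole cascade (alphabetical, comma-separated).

Elm, Hale, Morley

Round 1 — Kent becomes insolvent (initial).
  Calder: +95 → 95 ≥ 30
  Elm: +60 → 60 < 90
  Morley: +30 → 30 < 50
Round 2 — Calder becomes insolvent.
No further insolvencies.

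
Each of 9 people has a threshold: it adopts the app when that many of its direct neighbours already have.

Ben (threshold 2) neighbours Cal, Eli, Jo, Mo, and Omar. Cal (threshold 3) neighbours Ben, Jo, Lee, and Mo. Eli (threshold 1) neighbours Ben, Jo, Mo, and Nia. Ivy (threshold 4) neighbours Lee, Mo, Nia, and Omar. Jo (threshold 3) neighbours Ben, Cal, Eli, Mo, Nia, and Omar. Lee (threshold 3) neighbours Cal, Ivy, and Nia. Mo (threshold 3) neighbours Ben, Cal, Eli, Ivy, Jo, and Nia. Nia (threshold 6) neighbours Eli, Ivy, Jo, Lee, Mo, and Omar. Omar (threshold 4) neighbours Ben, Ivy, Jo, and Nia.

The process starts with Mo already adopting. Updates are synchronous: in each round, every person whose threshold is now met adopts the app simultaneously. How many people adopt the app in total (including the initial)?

5

Round 1 — Mo adopts the app (initial).
Round 2 — checking thresholds:
  Ben: 1 of 5 neighbours < 2, holds.
  Cal: 1 of 4 neighbours < 3, holds.
  Eli: 1 of 4 neighbours ≥ 1, adopts the app.
  Ivy: 1 of 4 neighbours < 4, holds.
  Jo: 1 of 6 neighbours < 3, holds.
  Nia: 1 of 6 neighbours < 6, holds.
Round 3 — checking thresholds:
  Ben: 2 of 5 neighbours ≥ 2, adopts the app.
  Cal: 1 of 4 neighbours < 3, holds.
  Ivy: 1 of 4 neighbours < 4, holds.
  Jo: 2 of 6 neighbours < 3, holds.
  Nia: 2 of 6 neighbours < 6, holds.
Round 4 — checking thresholds:
  Cal: 2 of 4 neighbours < 3, holds.
  Ivy: 1 of 4 neighbours < 4, holds.
  Jo: 3 of 6 neighbours ≥ 3, adopts the app.
  Nia: 2 of 6 neighbours < 6, holds.
  Omar: 1 of 4 neighbours < 4, holds.
Round 5 — checking thresholds:
  Cal: 3 of 4 neighbours ≥ 3, adopts the app.
  Ivy: 1 of 4 neighbours < 4, holds.
  Nia: 3 of 6 neighbours < 6, holds.
  Omar: 2 of 4 neighbours < 4, holds.
Round 6 — no new adoptions; cascade stops.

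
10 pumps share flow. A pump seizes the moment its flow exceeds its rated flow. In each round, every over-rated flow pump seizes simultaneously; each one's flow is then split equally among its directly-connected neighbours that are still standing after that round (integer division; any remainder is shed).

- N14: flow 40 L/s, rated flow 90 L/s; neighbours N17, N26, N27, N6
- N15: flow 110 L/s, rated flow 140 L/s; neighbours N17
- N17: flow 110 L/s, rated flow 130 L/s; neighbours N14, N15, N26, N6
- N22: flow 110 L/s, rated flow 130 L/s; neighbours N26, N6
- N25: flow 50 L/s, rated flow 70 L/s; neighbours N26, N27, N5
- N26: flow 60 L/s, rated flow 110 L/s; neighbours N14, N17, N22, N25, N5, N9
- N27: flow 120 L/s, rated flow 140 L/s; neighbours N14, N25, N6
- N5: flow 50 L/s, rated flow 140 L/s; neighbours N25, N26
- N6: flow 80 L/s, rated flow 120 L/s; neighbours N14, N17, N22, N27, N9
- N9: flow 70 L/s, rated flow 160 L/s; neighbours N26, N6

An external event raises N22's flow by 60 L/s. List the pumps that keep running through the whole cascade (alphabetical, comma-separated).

N9

Round 1 — N22 at 170 > 130. N22 seizes.
  N22 sheds 170 L/s to N26, N6: 85 each.
    N26: 60+85 = 145 > 110
    N6: 80+85 = 165 > 120
Round 2 — N26, N6 seize.
  N26 sheds 145 L/s to N14, N17, N25, N5, N9: 29 each.
    N14: 40+29 = 69 ≤ 90
    N17: 110+29 = 139 > 130
    N25: 50+29 = 79 > 70
    N5: 50+29 = 79 ≤ 140
    N9: 70+29 = 99 ≤ 160
  N6 sheds 165 L/s to N14, N17, N27, N9: 41 each (1 lost).
    N14: 69+41 = 110 > 90
    N17: 139+41 = 180 > 130
    N27: 120+41 = 161 > 140
    N9: 99+41 = 140 ≤ 160
Round 3 — N14, N17, N25, N27 seize.
  N14 sheds 110 L/s: no online neighbours, lost.
  N17 sheds 180 L/s to N15: 180 each.
    N15: 110+180 = 290 > 140
  N25 sheds 79 L/s to N5: 79 each.
    N5: 79+79 = 158 > 140
  N27 sheds 161 L/s: no online neighbours, lost.
Round 4 — N15, N5 seize.
  N15 sheds 290 L/s: no online neighbours, lost.
  N5 sheds 158 L/s: no online neighbours, lost.
No further seizures.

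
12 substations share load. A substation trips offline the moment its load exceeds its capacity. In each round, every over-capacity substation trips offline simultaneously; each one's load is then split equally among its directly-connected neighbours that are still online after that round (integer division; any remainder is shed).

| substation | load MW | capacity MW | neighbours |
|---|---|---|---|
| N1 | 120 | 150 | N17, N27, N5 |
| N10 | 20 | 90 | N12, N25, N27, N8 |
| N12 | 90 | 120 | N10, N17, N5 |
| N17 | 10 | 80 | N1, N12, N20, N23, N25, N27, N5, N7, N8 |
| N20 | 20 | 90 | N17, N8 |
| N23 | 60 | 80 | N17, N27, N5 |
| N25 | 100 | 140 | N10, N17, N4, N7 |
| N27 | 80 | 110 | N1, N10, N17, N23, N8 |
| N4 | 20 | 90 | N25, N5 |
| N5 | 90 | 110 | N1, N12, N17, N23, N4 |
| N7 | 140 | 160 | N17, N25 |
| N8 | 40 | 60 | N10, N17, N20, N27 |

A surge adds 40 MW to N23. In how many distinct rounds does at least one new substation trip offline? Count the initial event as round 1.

Round 1 — N23 at 100 > 80. N23 trips offline.
  N23 sheds 100 MW to N17, N27, N5: 33 each (1 lost).
    N17: 10+33 = 43 ≤ 80
    N27: 80+33 = 113 > 110
    N5: 90+33 = 123 > 110
Round 2 — N27, N5 trip offline.
  N27 sheds 113 MW to N1, N10, N17, N8: 28 each (1 lost).
    N1: 120+28 = 148 ≤ 150
    N10: 20+28 = 48 ≤ 90
    N17: 43+28 = 71 ≤ 80
    N8: 40+28 = 68 > 60
  N5 sheds 123 MW to N1, N12, N17, N4: 30 each (3 lost).
    N1: 148+30 = 178 > 150
    N12: 90+30 = 120 ≤ 120
    N17: 71+30 = 101 > 80
    N4: 20+30 = 50 ≤ 90
Round 3 — N1, N17, N8 trip offline.
  N1 sheds 178 MW: no online neighbours, lost.
  N17 sheds 101 MW to N12, N20, N25, N7: 25 each (1 lost).
    N12: 120+25 = 145 > 120
    N20: 20+25 = 45 ≤ 90
    N25: 100+25 = 125 ≤ 140
    N7: 140+25 = 165 > 160
  N8 sheds 68 MW to N10, N20: 34 each.
    N10: 48+34 = 82 ≤ 90
    N20: 45+34 = 79 ≤ 90
Round 4 — N12, N7 trip offline.
  N12 sheds 145 MW to N10: 145 each.
    N10: 82+145 = 227 > 90
  N7 sheds 165 MW to N25: 165 each.
    N25: 125+165 = 290 > 140
Round 5 — N10, N25 trip offline.
  N10 sheds 227 MW: no online neighbours, lost.
  N25 sheds 290 MW to N4: 290 each.
    N4: 50+290 = 340 > 90
Round 6 — N4 trips offline.
  N4 sheds 340 MW: no online neighbours, lost.
No further trips.

6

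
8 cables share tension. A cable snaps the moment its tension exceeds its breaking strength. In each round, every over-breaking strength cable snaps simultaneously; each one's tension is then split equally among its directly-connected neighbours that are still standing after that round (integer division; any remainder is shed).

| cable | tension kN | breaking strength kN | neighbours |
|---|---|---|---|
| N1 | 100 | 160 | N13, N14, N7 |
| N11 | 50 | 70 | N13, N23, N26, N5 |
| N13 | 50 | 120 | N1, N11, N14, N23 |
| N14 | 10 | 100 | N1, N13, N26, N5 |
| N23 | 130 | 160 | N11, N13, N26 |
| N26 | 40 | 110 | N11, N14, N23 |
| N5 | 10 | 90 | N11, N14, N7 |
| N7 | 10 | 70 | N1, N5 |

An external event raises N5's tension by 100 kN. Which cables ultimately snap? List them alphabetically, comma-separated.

N11, N5

Round 1 — N5 at 110 > 90. N5 snaps.
  N5 sheds 110 kN to N11, N14, N7: 36 each (2 lost).
    N11: 50+36 = 86 > 70
    N14: 10+36 = 46 ≤ 100
    N7: 10+36 = 46 ≤ 70
Round 2 — N11 snaps.
  N11 sheds 86 kN to N13, N23, N26: 28 each (2 lost).
    N13: 50+28 = 78 ≤ 120
    N23: 130+28 = 158 ≤ 160
    N26: 40+28 = 68 ≤ 110
No further breaks.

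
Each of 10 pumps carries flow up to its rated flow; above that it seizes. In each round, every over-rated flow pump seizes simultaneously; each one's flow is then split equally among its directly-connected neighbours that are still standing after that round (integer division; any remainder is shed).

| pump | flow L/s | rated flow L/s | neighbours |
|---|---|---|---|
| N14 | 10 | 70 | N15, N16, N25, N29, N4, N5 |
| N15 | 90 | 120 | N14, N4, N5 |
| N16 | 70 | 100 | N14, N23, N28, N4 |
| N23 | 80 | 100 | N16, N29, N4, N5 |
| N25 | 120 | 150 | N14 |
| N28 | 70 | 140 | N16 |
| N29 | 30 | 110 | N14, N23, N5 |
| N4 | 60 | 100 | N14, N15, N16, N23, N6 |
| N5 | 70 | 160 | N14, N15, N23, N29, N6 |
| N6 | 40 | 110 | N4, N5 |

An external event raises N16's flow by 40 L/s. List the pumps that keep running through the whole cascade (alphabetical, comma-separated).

Round 1 — N16 at 110 > 100. N16 seizes.
  N16 sheds 110 L/s to N14, N23, N28, N4: 27 each (2 lost).
    N14: 10+27 = 37 ≤ 70
    N23: 80+27 = 107 > 100
    N28: 70+27 = 97 ≤ 140
    N4: 60+27 = 87 ≤ 100
Round 2 — N23 seizes.
  N23 sheds 107 L/s to N29, N4, N5: 35 each (2 lost).
    N29: 30+35 = 65 ≤ 110
    N4: 87+35 = 122 > 100
    N5: 70+35 = 105 ≤ 160
Round 3 — N4 seizes.
  N4 sheds 122 L/s to N14, N15, N6: 40 each (2 lost).
    N14: 37+40 = 77 > 70
    N15: 90+40 = 130 > 120
    N6: 40+40 = 80 ≤ 110
Round 4 — N14, N15 seize.
  N14 sheds 77 L/s to N25, N29, N5: 25 each (2 lost).
    N25: 120+25 = 145 ≤ 150
    N29: 65+25 = 90 ≤ 110
    N5: 105+25 = 130 ≤ 160
  N15 sheds 130 L/s to N5: 130 each.
    N5: 130+130 = 260 > 160
Round 5 — N5 seizes.
  N5 sheds 260 L/s to N29, N6: 130 each.
    N29: 90+130 = 220 > 110
    N6: 80+130 = 210 > 110
Round 6 — N29, N6 seize.
  N29 sheds 220 L/s: no online neighbours, lost.
  N6 sheds 210 L/s: no online neighbours, lost.
No further seizures.

N25, N28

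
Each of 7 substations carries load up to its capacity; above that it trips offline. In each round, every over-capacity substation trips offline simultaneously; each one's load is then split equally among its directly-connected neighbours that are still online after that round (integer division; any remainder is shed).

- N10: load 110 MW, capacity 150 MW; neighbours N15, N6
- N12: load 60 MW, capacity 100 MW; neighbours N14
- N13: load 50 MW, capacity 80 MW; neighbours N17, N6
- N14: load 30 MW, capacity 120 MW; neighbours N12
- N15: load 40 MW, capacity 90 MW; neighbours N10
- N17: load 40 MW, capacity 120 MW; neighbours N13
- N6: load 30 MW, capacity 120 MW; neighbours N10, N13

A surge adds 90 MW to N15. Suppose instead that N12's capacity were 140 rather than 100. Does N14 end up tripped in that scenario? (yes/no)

With N12's capacity at 140:
Round 1 — N15 at 130 > 90. N15 trips offline.
  N15 sheds 130 MW to N10: 130 each.
    N10: 110+130 = 240 > 150
Round 2 — N10 trips offline.
  N10 sheds 240 MW to N6: 240 each.
    N6: 30+240 = 270 > 120
Round 3 — N6 trips offline.
  N6 sheds 270 MW to N13: 270 each.
    N13: 50+270 = 320 > 80
Round 4 — N13 trips offline.
  N13 sheds 320 MW to N17: 320 each.
    N17: 40+320 = 360 > 120
Round 5 — N17 trips offline.
  N17 sheds 360 MW: no online neighbours, lost.
No further trips.

no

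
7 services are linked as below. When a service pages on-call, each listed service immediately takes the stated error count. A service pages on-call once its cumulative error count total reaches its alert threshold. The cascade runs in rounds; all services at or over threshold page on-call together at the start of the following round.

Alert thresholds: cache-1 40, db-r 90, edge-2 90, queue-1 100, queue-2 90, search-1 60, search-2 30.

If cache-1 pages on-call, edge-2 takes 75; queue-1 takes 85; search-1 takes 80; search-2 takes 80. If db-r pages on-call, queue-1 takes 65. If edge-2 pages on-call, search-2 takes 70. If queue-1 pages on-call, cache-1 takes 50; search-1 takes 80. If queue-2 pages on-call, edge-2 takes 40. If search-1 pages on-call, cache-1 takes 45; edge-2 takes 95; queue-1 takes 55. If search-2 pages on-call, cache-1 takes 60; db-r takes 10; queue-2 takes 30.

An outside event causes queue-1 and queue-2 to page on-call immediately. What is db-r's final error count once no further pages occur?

10

Round 1 — queue-1, queue-2 page on-call (initial).
  cache-1: +50 → 50 ≥ 40
  edge-2: +40 → 40 < 90
  search-1: +80 → 80 ≥ 60
Round 2 — cache-1, search-1 page on-call.
  edge-2: +75+95 → 210 ≥ 90
  search-2: +80 → 80 ≥ 30
Round 3 — edge-2, search-2 page on-call.
  db-r: +10 → 10 < 90
No further pages.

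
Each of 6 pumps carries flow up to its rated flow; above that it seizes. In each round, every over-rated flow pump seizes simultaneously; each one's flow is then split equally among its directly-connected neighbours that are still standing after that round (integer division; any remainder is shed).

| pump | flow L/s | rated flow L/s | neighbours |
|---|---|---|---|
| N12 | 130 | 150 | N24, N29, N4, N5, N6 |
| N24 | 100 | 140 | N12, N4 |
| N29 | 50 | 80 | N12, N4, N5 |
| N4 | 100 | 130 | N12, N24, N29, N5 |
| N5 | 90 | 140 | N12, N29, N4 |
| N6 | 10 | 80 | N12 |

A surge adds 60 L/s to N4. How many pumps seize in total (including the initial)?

5

Round 1 — N4 at 160 > 130. N4 seizes.
  N4 sheds 160 L/s to N12, N24, N29, N5: 40 each.
    N12: 130+40 = 170 > 150
    N24: 100+40 = 140 ≤ 140
    N29: 50+40 = 90 > 80
    N5: 90+40 = 130 ≤ 140
Round 2 — N12, N29 seize.
  N12 sheds 170 L/s to N24, N5, N6: 56 each (2 lost).
    N24: 140+56 = 196 > 140
    N5: 130+56 = 186 > 140
    N6: 10+56 = 66 ≤ 80
  N29 sheds 90 L/s to N5: 90 each.
    N5: 186+90 = 276 > 140
Round 3 — N24, N5 seize.
  N24 sheds 196 L/s: no online neighbours, lost.
  N5 sheds 276 L/s: no online neighbours, lost.
No further seizures.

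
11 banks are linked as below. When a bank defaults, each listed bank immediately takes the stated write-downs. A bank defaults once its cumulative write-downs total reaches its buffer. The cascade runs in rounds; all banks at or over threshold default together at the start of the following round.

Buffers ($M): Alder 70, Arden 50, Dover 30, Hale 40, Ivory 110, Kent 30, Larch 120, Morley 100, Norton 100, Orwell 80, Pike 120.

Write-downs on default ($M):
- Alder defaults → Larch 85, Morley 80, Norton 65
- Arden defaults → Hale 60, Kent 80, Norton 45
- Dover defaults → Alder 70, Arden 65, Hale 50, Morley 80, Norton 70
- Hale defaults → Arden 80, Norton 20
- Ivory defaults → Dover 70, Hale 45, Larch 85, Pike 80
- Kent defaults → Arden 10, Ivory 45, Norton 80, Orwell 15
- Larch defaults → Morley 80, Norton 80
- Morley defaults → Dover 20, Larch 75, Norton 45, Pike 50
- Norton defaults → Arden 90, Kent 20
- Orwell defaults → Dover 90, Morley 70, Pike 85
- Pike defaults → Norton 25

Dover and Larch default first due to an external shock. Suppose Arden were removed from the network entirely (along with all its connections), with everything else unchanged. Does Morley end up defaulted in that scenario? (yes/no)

yes

With Arden removed:
Round 1 — Dover, Larch default (initial).
  Alder: +70 → 70 ≥ 70
  Hale: +50 → 50 ≥ 40
  Morley: +80+80 → 160 ≥ 100
  Norton: +70+80 → 150 ≥ 100
Round 2 — Alder, Hale, Morley, Norton default.
  Kent: +20 → 20 < 30
  Pike: +50 → 50 < 120
No further defaults.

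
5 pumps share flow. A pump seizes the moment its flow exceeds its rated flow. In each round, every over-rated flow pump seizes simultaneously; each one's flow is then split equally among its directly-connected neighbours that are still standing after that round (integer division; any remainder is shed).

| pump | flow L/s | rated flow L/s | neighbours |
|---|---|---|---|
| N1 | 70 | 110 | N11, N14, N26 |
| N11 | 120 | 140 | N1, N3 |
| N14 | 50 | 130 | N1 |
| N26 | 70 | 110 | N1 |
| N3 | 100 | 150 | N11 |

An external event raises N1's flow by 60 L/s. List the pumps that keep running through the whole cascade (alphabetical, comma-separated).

Round 1 — N1 at 130 > 110. N1 seizes.
  N1 sheds 130 L/s to N11, N14, N26: 43 each (1 lost).
    N11: 120+43 = 163 > 140
    N14: 50+43 = 93 ≤ 130
    N26: 70+43 = 113 > 110
Round 2 — N11, N26 seize.
  N11 sheds 163 L/s to N3: 163 each.
    N3: 100+163 = 263 > 150
  N26 sheds 113 L/s: no online neighbours, lost.
Round 3 — N3 seizes.
  N3 sheds 263 L/s: no online neighbours, lost.
No further seizures.

N14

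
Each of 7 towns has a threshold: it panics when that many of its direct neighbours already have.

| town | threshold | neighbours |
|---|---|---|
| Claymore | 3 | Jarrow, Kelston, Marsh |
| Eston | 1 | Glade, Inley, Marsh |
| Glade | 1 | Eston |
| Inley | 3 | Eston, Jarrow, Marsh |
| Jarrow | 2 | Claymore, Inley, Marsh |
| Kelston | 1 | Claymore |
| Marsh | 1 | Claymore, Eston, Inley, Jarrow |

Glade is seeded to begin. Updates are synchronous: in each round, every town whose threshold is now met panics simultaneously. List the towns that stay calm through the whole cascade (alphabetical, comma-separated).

Claymore, Inley, Jarrow, Kelston

Round 1 — Glade panics (initial).
Round 2 — checking thresholds:
  Eston: 1 of 3 neighbours ≥ 1, panics.
Round 3 — checking thresholds:
  Inley: 1 of 3 neighbours < 3, below threshold.
  Marsh: 1 of 4 neighbours ≥ 1, panics.
Round 4 — no new panics; cascade stops.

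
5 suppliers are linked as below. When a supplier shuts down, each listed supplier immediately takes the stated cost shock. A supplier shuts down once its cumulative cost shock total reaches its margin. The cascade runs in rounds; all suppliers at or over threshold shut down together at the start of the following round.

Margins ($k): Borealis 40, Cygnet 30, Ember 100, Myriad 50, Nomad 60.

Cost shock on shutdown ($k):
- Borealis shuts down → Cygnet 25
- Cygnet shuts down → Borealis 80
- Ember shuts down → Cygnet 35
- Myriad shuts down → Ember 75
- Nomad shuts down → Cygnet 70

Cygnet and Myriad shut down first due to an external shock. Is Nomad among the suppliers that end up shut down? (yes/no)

Round 1 — Cygnet, Myriad shut down (initial).
  Borealis: +80 → 80 ≥ 40
  Ember: +75 → 75 < 100
Round 2 — Borealis shuts down.
No further shutdowns.

no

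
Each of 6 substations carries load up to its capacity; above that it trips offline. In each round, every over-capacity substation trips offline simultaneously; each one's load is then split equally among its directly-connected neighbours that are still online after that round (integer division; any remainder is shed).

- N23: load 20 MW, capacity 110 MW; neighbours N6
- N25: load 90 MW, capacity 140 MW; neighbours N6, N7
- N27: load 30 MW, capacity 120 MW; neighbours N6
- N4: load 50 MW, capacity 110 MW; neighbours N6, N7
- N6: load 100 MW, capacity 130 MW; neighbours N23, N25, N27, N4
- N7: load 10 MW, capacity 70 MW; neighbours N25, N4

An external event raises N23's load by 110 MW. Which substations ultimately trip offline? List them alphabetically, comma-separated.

Round 1 — N23 at 130 > 110. N23 trips offline.
  N23 sheds 130 MW to N6: 130 each.
    N6: 100+130 = 230 > 130
Round 2 — N6 trips offline.
  N6 sheds 230 MW to N25, N27, N4: 76 each (2 lost).
    N25: 90+76 = 166 > 140
    N27: 30+76 = 106 ≤ 120
    N4: 50+76 = 126 > 110
Round 3 — N25, N4 trip offline.
  N25 sheds 166 MW to N7: 166 each.
    N7: 10+166 = 176 > 70
  N4 sheds 126 MW to N7: 126 each.
    N7: 176+126 = 302 > 70
Round 4 — N7 trips offline.
  N7 sheds 302 MW: no online neighbours, lost.
No further trips.

N23, N25, N4, N6, N7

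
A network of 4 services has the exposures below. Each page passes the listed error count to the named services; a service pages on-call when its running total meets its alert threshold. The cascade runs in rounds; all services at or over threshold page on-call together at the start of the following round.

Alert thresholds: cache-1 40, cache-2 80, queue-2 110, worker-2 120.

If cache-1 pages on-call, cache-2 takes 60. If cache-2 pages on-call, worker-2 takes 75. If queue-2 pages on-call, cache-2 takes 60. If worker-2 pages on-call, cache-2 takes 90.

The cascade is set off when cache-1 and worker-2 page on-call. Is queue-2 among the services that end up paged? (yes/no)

no

Round 1 — cache-1, worker-2 page on-call (initial).
  cache-2: +60+90 → 150 ≥ 80
Round 2 — cache-2 pages on-call.
No further pages.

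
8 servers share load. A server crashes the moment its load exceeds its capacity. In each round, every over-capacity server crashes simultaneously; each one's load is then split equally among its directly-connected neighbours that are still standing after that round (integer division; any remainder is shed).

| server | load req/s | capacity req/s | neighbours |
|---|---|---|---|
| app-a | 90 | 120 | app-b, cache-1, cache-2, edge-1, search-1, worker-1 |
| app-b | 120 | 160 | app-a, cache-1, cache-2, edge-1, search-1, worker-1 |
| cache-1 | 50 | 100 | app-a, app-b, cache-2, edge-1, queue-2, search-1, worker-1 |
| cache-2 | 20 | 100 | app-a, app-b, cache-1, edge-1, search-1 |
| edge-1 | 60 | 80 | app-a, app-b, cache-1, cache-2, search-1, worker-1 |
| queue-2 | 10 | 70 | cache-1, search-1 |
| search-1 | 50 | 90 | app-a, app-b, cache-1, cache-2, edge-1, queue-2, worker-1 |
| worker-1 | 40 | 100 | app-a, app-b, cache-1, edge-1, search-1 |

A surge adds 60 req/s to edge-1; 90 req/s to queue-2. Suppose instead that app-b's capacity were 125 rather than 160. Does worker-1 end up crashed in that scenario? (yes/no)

With app-b's capacity at 125:
Round 1 — edge-1 at 120 > 80; queue-2 at 100 > 70. edge-1, queue-2 crash.
  edge-1 sheds 120 req/s to app-a, app-b, cache-1, cache-2, search-1, worker-1: 20 each.
    app-a: 90+20 = 110 ≤ 120
    app-b: 120+20 = 140 > 125
    cache-1: 50+20 = 70 ≤ 100
    cache-2: 20+20 = 40 ≤ 100
    search-1: 50+20 = 70 ≤ 90
    worker-1: 40+20 = 60 ≤ 100
  queue-2 sheds 100 req/s to cache-1, search-1: 50 each.
    cache-1: 70+50 = 120 > 100
    search-1: 70+50 = 120 > 90
Round 2 — app-b, cache-1, search-1 crash.
  app-b sheds 140 req/s to app-a, cache-2, worker-1: 46 each (2 lost).
    app-a: 110+46 = 156 > 120
    cache-2: 40+46 = 86 ≤ 100
    worker-1: 60+46 = 106 > 100
  cache-1 sheds 120 req/s to app-a, cache-2, worker-1: 40 each.
    app-a: 156+40 = 196 > 120
    cache-2: 86+40 = 126 > 100
    worker-1: 106+40 = 146 > 100
  search-1 sheds 120 req/s to app-a, cache-2, worker-1: 40 each.
    app-a: 196+40 = 236 > 120
    cache-2: 126+40 = 166 > 100
    worker-1: 146+40 = 186 > 100
Round 3 — app-a, cache-2, worker-1 crash.
  app-a sheds 236 req/s: no online neighbours, lost.
  cache-2 sheds 166 req/s: no online neighbours, lost.
  worker-1 sheds 186 req/s: no online neighbours, lost.
No further crashes.

yes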